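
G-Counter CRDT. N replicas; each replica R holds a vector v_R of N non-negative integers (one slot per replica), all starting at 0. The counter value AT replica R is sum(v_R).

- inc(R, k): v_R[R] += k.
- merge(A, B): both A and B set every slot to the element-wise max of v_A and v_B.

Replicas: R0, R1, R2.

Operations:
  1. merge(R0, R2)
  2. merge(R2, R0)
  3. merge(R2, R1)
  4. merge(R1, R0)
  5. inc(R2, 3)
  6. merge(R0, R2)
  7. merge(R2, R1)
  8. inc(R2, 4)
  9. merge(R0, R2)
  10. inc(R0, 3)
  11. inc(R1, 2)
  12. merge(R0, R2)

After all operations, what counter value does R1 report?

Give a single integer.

Answer: 5

Derivation:
Op 1: merge R0<->R2 -> R0=(0,0,0) R2=(0,0,0)
Op 2: merge R2<->R0 -> R2=(0,0,0) R0=(0,0,0)
Op 3: merge R2<->R1 -> R2=(0,0,0) R1=(0,0,0)
Op 4: merge R1<->R0 -> R1=(0,0,0) R0=(0,0,0)
Op 5: inc R2 by 3 -> R2=(0,0,3) value=3
Op 6: merge R0<->R2 -> R0=(0,0,3) R2=(0,0,3)
Op 7: merge R2<->R1 -> R2=(0,0,3) R1=(0,0,3)
Op 8: inc R2 by 4 -> R2=(0,0,7) value=7
Op 9: merge R0<->R2 -> R0=(0,0,7) R2=(0,0,7)
Op 10: inc R0 by 3 -> R0=(3,0,7) value=10
Op 11: inc R1 by 2 -> R1=(0,2,3) value=5
Op 12: merge R0<->R2 -> R0=(3,0,7) R2=(3,0,7)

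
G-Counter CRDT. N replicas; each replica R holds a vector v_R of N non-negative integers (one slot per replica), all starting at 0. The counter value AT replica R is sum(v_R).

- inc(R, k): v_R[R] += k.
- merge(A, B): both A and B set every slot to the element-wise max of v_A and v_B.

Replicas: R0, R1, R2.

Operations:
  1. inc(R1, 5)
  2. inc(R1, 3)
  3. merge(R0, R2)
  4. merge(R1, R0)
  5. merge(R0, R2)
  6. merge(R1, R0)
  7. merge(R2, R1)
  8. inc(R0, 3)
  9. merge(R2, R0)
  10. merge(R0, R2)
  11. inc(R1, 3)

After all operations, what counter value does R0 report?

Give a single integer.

Op 1: inc R1 by 5 -> R1=(0,5,0) value=5
Op 2: inc R1 by 3 -> R1=(0,8,0) value=8
Op 3: merge R0<->R2 -> R0=(0,0,0) R2=(0,0,0)
Op 4: merge R1<->R0 -> R1=(0,8,0) R0=(0,8,0)
Op 5: merge R0<->R2 -> R0=(0,8,0) R2=(0,8,0)
Op 6: merge R1<->R0 -> R1=(0,8,0) R0=(0,8,0)
Op 7: merge R2<->R1 -> R2=(0,8,0) R1=(0,8,0)
Op 8: inc R0 by 3 -> R0=(3,8,0) value=11
Op 9: merge R2<->R0 -> R2=(3,8,0) R0=(3,8,0)
Op 10: merge R0<->R2 -> R0=(3,8,0) R2=(3,8,0)
Op 11: inc R1 by 3 -> R1=(0,11,0) value=11

Answer: 11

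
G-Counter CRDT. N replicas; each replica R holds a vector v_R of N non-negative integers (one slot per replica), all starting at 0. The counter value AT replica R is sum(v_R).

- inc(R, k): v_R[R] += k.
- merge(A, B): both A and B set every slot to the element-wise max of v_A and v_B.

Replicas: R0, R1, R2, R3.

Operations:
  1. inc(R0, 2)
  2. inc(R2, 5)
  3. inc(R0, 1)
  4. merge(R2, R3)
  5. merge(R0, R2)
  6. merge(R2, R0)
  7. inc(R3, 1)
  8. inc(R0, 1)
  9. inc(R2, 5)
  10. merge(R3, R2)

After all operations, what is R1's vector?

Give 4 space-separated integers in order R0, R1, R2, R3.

Op 1: inc R0 by 2 -> R0=(2,0,0,0) value=2
Op 2: inc R2 by 5 -> R2=(0,0,5,0) value=5
Op 3: inc R0 by 1 -> R0=(3,0,0,0) value=3
Op 4: merge R2<->R3 -> R2=(0,0,5,0) R3=(0,0,5,0)
Op 5: merge R0<->R2 -> R0=(3,0,5,0) R2=(3,0,5,0)
Op 6: merge R2<->R0 -> R2=(3,0,5,0) R0=(3,0,5,0)
Op 7: inc R3 by 1 -> R3=(0,0,5,1) value=6
Op 8: inc R0 by 1 -> R0=(4,0,5,0) value=9
Op 9: inc R2 by 5 -> R2=(3,0,10,0) value=13
Op 10: merge R3<->R2 -> R3=(3,0,10,1) R2=(3,0,10,1)

Answer: 0 0 0 0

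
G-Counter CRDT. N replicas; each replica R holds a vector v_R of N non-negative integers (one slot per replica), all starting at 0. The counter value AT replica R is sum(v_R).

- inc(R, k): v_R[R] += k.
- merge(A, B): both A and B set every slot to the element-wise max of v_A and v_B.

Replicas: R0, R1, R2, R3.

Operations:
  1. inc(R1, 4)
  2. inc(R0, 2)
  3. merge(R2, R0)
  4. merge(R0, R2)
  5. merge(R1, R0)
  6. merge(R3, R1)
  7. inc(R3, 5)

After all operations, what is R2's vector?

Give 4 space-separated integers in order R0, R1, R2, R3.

Op 1: inc R1 by 4 -> R1=(0,4,0,0) value=4
Op 2: inc R0 by 2 -> R0=(2,0,0,0) value=2
Op 3: merge R2<->R0 -> R2=(2,0,0,0) R0=(2,0,0,0)
Op 4: merge R0<->R2 -> R0=(2,0,0,0) R2=(2,0,0,0)
Op 5: merge R1<->R0 -> R1=(2,4,0,0) R0=(2,4,0,0)
Op 6: merge R3<->R1 -> R3=(2,4,0,0) R1=(2,4,0,0)
Op 7: inc R3 by 5 -> R3=(2,4,0,5) value=11

Answer: 2 0 0 0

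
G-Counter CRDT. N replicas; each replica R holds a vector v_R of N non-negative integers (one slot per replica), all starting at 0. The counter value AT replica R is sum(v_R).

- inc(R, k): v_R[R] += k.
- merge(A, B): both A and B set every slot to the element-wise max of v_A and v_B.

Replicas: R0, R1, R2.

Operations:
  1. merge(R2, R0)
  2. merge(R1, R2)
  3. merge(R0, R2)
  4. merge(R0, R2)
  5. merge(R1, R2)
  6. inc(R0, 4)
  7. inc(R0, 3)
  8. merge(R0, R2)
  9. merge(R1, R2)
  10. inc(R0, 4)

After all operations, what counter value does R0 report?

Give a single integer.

Op 1: merge R2<->R0 -> R2=(0,0,0) R0=(0,0,0)
Op 2: merge R1<->R2 -> R1=(0,0,0) R2=(0,0,0)
Op 3: merge R0<->R2 -> R0=(0,0,0) R2=(0,0,0)
Op 4: merge R0<->R2 -> R0=(0,0,0) R2=(0,0,0)
Op 5: merge R1<->R2 -> R1=(0,0,0) R2=(0,0,0)
Op 6: inc R0 by 4 -> R0=(4,0,0) value=4
Op 7: inc R0 by 3 -> R0=(7,0,0) value=7
Op 8: merge R0<->R2 -> R0=(7,0,0) R2=(7,0,0)
Op 9: merge R1<->R2 -> R1=(7,0,0) R2=(7,0,0)
Op 10: inc R0 by 4 -> R0=(11,0,0) value=11

Answer: 11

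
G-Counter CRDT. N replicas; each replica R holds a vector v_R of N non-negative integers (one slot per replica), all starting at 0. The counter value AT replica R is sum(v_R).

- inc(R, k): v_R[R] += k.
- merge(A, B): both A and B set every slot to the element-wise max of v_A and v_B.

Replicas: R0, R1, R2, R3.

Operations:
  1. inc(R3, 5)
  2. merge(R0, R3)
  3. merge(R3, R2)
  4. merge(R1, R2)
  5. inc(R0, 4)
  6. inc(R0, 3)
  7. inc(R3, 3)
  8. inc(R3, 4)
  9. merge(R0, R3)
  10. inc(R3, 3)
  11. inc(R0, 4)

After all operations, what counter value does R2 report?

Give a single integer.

Answer: 5

Derivation:
Op 1: inc R3 by 5 -> R3=(0,0,0,5) value=5
Op 2: merge R0<->R3 -> R0=(0,0,0,5) R3=(0,0,0,5)
Op 3: merge R3<->R2 -> R3=(0,0,0,5) R2=(0,0,0,5)
Op 4: merge R1<->R2 -> R1=(0,0,0,5) R2=(0,0,0,5)
Op 5: inc R0 by 4 -> R0=(4,0,0,5) value=9
Op 6: inc R0 by 3 -> R0=(7,0,0,5) value=12
Op 7: inc R3 by 3 -> R3=(0,0,0,8) value=8
Op 8: inc R3 by 4 -> R3=(0,0,0,12) value=12
Op 9: merge R0<->R3 -> R0=(7,0,0,12) R3=(7,0,0,12)
Op 10: inc R3 by 3 -> R3=(7,0,0,15) value=22
Op 11: inc R0 by 4 -> R0=(11,0,0,12) value=23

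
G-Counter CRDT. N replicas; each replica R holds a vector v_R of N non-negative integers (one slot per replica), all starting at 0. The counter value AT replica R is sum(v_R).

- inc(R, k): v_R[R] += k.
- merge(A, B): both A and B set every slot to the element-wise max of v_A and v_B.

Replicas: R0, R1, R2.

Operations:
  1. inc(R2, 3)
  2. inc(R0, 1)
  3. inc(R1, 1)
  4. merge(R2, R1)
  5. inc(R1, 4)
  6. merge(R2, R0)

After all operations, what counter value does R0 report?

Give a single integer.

Answer: 5

Derivation:
Op 1: inc R2 by 3 -> R2=(0,0,3) value=3
Op 2: inc R0 by 1 -> R0=(1,0,0) value=1
Op 3: inc R1 by 1 -> R1=(0,1,0) value=1
Op 4: merge R2<->R1 -> R2=(0,1,3) R1=(0,1,3)
Op 5: inc R1 by 4 -> R1=(0,5,3) value=8
Op 6: merge R2<->R0 -> R2=(1,1,3) R0=(1,1,3)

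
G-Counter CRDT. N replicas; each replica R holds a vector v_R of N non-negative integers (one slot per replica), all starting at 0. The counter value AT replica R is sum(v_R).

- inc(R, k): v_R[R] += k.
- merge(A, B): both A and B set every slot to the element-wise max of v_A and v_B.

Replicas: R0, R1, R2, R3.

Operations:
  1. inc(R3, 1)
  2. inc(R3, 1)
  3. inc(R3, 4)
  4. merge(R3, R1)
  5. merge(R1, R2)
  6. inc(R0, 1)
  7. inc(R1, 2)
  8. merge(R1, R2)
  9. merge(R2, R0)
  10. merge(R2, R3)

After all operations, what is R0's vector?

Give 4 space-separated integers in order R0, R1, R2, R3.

Answer: 1 2 0 6

Derivation:
Op 1: inc R3 by 1 -> R3=(0,0,0,1) value=1
Op 2: inc R3 by 1 -> R3=(0,0,0,2) value=2
Op 3: inc R3 by 4 -> R3=(0,0,0,6) value=6
Op 4: merge R3<->R1 -> R3=(0,0,0,6) R1=(0,0,0,6)
Op 5: merge R1<->R2 -> R1=(0,0,0,6) R2=(0,0,0,6)
Op 6: inc R0 by 1 -> R0=(1,0,0,0) value=1
Op 7: inc R1 by 2 -> R1=(0,2,0,6) value=8
Op 8: merge R1<->R2 -> R1=(0,2,0,6) R2=(0,2,0,6)
Op 9: merge R2<->R0 -> R2=(1,2,0,6) R0=(1,2,0,6)
Op 10: merge R2<->R3 -> R2=(1,2,0,6) R3=(1,2,0,6)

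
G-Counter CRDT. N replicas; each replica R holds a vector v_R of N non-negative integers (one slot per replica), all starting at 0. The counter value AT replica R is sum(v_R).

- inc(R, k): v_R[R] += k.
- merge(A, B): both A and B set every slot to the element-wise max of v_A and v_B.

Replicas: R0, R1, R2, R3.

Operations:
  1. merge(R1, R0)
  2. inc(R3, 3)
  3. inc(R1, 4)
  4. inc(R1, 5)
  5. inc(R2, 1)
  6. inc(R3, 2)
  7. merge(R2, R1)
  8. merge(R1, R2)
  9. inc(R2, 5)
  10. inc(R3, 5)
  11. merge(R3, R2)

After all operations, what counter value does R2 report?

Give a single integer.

Answer: 25

Derivation:
Op 1: merge R1<->R0 -> R1=(0,0,0,0) R0=(0,0,0,0)
Op 2: inc R3 by 3 -> R3=(0,0,0,3) value=3
Op 3: inc R1 by 4 -> R1=(0,4,0,0) value=4
Op 4: inc R1 by 5 -> R1=(0,9,0,0) value=9
Op 5: inc R2 by 1 -> R2=(0,0,1,0) value=1
Op 6: inc R3 by 2 -> R3=(0,0,0,5) value=5
Op 7: merge R2<->R1 -> R2=(0,9,1,0) R1=(0,9,1,0)
Op 8: merge R1<->R2 -> R1=(0,9,1,0) R2=(0,9,1,0)
Op 9: inc R2 by 5 -> R2=(0,9,6,0) value=15
Op 10: inc R3 by 5 -> R3=(0,0,0,10) value=10
Op 11: merge R3<->R2 -> R3=(0,9,6,10) R2=(0,9,6,10)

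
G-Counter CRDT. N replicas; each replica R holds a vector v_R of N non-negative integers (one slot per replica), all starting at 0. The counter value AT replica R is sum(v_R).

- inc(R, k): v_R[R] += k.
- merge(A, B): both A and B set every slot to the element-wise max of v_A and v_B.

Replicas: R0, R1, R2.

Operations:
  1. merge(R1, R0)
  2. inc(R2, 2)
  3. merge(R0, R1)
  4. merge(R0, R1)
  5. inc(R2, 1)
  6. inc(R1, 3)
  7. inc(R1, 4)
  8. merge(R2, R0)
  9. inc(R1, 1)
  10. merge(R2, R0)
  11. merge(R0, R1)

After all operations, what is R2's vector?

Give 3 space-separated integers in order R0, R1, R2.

Answer: 0 0 3

Derivation:
Op 1: merge R1<->R0 -> R1=(0,0,0) R0=(0,0,0)
Op 2: inc R2 by 2 -> R2=(0,0,2) value=2
Op 3: merge R0<->R1 -> R0=(0,0,0) R1=(0,0,0)
Op 4: merge R0<->R1 -> R0=(0,0,0) R1=(0,0,0)
Op 5: inc R2 by 1 -> R2=(0,0,3) value=3
Op 6: inc R1 by 3 -> R1=(0,3,0) value=3
Op 7: inc R1 by 4 -> R1=(0,7,0) value=7
Op 8: merge R2<->R0 -> R2=(0,0,3) R0=(0,0,3)
Op 9: inc R1 by 1 -> R1=(0,8,0) value=8
Op 10: merge R2<->R0 -> R2=(0,0,3) R0=(0,0,3)
Op 11: merge R0<->R1 -> R0=(0,8,3) R1=(0,8,3)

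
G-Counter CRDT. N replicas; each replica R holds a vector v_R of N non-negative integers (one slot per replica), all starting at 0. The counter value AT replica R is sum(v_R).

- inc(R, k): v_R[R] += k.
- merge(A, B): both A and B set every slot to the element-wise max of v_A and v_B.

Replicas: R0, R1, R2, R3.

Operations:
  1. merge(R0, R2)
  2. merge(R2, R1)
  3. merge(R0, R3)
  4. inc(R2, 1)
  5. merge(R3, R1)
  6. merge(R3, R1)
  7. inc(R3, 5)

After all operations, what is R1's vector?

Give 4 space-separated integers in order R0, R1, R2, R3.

Answer: 0 0 0 0

Derivation:
Op 1: merge R0<->R2 -> R0=(0,0,0,0) R2=(0,0,0,0)
Op 2: merge R2<->R1 -> R2=(0,0,0,0) R1=(0,0,0,0)
Op 3: merge R0<->R3 -> R0=(0,0,0,0) R3=(0,0,0,0)
Op 4: inc R2 by 1 -> R2=(0,0,1,0) value=1
Op 5: merge R3<->R1 -> R3=(0,0,0,0) R1=(0,0,0,0)
Op 6: merge R3<->R1 -> R3=(0,0,0,0) R1=(0,0,0,0)
Op 7: inc R3 by 5 -> R3=(0,0,0,5) value=5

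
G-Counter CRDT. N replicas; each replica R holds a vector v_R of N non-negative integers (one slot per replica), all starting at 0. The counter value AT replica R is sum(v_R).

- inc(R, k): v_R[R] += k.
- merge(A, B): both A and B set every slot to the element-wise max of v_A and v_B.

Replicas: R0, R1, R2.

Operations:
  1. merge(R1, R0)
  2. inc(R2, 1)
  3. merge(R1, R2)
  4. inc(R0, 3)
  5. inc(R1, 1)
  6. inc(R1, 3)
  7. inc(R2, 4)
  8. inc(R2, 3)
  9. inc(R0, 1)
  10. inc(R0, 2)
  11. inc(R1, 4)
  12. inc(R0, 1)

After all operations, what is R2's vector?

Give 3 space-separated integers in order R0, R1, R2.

Answer: 0 0 8

Derivation:
Op 1: merge R1<->R0 -> R1=(0,0,0) R0=(0,0,0)
Op 2: inc R2 by 1 -> R2=(0,0,1) value=1
Op 3: merge R1<->R2 -> R1=(0,0,1) R2=(0,0,1)
Op 4: inc R0 by 3 -> R0=(3,0,0) value=3
Op 5: inc R1 by 1 -> R1=(0,1,1) value=2
Op 6: inc R1 by 3 -> R1=(0,4,1) value=5
Op 7: inc R2 by 4 -> R2=(0,0,5) value=5
Op 8: inc R2 by 3 -> R2=(0,0,8) value=8
Op 9: inc R0 by 1 -> R0=(4,0,0) value=4
Op 10: inc R0 by 2 -> R0=(6,0,0) value=6
Op 11: inc R1 by 4 -> R1=(0,8,1) value=9
Op 12: inc R0 by 1 -> R0=(7,0,0) value=7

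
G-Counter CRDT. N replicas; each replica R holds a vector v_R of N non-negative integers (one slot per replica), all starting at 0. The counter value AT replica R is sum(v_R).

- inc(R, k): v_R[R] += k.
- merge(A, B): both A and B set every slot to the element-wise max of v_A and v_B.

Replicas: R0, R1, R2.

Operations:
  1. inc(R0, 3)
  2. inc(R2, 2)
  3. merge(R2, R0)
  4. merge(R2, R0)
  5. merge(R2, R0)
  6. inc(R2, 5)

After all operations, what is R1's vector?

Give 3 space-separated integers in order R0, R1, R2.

Answer: 0 0 0

Derivation:
Op 1: inc R0 by 3 -> R0=(3,0,0) value=3
Op 2: inc R2 by 2 -> R2=(0,0,2) value=2
Op 3: merge R2<->R0 -> R2=(3,0,2) R0=(3,0,2)
Op 4: merge R2<->R0 -> R2=(3,0,2) R0=(3,0,2)
Op 5: merge R2<->R0 -> R2=(3,0,2) R0=(3,0,2)
Op 6: inc R2 by 5 -> R2=(3,0,7) value=10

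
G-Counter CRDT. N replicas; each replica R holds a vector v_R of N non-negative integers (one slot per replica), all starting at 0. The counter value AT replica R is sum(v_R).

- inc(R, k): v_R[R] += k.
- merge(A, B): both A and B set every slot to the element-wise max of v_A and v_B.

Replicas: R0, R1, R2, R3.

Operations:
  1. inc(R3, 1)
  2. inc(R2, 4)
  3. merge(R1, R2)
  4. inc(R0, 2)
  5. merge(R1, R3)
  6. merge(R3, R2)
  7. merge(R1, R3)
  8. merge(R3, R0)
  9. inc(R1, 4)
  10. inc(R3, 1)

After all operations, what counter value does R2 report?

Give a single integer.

Op 1: inc R3 by 1 -> R3=(0,0,0,1) value=1
Op 2: inc R2 by 4 -> R2=(0,0,4,0) value=4
Op 3: merge R1<->R2 -> R1=(0,0,4,0) R2=(0,0,4,0)
Op 4: inc R0 by 2 -> R0=(2,0,0,0) value=2
Op 5: merge R1<->R3 -> R1=(0,0,4,1) R3=(0,0,4,1)
Op 6: merge R3<->R2 -> R3=(0,0,4,1) R2=(0,0,4,1)
Op 7: merge R1<->R3 -> R1=(0,0,4,1) R3=(0,0,4,1)
Op 8: merge R3<->R0 -> R3=(2,0,4,1) R0=(2,0,4,1)
Op 9: inc R1 by 4 -> R1=(0,4,4,1) value=9
Op 10: inc R3 by 1 -> R3=(2,0,4,2) value=8

Answer: 5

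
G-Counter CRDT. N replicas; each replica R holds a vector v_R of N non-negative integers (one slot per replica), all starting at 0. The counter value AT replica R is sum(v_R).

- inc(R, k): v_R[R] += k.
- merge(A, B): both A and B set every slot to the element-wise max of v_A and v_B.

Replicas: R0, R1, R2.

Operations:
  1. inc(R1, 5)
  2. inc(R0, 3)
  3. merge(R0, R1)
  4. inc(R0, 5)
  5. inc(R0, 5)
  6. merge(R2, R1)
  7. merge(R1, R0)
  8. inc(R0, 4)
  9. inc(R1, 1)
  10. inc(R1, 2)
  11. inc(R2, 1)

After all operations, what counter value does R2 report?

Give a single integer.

Op 1: inc R1 by 5 -> R1=(0,5,0) value=5
Op 2: inc R0 by 3 -> R0=(3,0,0) value=3
Op 3: merge R0<->R1 -> R0=(3,5,0) R1=(3,5,0)
Op 4: inc R0 by 5 -> R0=(8,5,0) value=13
Op 5: inc R0 by 5 -> R0=(13,5,0) value=18
Op 6: merge R2<->R1 -> R2=(3,5,0) R1=(3,5,0)
Op 7: merge R1<->R0 -> R1=(13,5,0) R0=(13,5,0)
Op 8: inc R0 by 4 -> R0=(17,5,0) value=22
Op 9: inc R1 by 1 -> R1=(13,6,0) value=19
Op 10: inc R1 by 2 -> R1=(13,8,0) value=21
Op 11: inc R2 by 1 -> R2=(3,5,1) value=9

Answer: 9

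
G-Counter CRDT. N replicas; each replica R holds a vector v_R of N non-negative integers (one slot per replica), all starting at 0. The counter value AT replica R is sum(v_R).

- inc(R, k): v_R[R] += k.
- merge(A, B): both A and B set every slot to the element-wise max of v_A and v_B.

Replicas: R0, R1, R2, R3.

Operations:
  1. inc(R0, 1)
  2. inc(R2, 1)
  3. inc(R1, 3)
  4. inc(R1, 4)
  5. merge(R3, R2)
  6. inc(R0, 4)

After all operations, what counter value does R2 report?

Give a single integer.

Op 1: inc R0 by 1 -> R0=(1,0,0,0) value=1
Op 2: inc R2 by 1 -> R2=(0,0,1,0) value=1
Op 3: inc R1 by 3 -> R1=(0,3,0,0) value=3
Op 4: inc R1 by 4 -> R1=(0,7,0,0) value=7
Op 5: merge R3<->R2 -> R3=(0,0,1,0) R2=(0,0,1,0)
Op 6: inc R0 by 4 -> R0=(5,0,0,0) value=5

Answer: 1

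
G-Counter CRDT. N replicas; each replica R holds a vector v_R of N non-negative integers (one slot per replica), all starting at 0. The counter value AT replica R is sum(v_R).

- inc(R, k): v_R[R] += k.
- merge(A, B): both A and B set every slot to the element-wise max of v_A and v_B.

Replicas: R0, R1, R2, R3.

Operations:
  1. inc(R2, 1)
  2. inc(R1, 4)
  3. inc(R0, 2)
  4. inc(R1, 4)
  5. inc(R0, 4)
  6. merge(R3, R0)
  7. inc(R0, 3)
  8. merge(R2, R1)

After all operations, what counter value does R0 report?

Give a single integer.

Op 1: inc R2 by 1 -> R2=(0,0,1,0) value=1
Op 2: inc R1 by 4 -> R1=(0,4,0,0) value=4
Op 3: inc R0 by 2 -> R0=(2,0,0,0) value=2
Op 4: inc R1 by 4 -> R1=(0,8,0,0) value=8
Op 5: inc R0 by 4 -> R0=(6,0,0,0) value=6
Op 6: merge R3<->R0 -> R3=(6,0,0,0) R0=(6,0,0,0)
Op 7: inc R0 by 3 -> R0=(9,0,0,0) value=9
Op 8: merge R2<->R1 -> R2=(0,8,1,0) R1=(0,8,1,0)

Answer: 9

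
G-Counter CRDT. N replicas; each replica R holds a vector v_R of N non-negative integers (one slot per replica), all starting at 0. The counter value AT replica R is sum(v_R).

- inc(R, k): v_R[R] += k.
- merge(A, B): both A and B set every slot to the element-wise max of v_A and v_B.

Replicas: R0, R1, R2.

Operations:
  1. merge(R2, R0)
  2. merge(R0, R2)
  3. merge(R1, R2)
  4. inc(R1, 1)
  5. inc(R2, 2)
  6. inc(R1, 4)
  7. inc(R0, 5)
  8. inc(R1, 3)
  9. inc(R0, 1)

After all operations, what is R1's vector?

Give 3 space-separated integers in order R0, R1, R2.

Op 1: merge R2<->R0 -> R2=(0,0,0) R0=(0,0,0)
Op 2: merge R0<->R2 -> R0=(0,0,0) R2=(0,0,0)
Op 3: merge R1<->R2 -> R1=(0,0,0) R2=(0,0,0)
Op 4: inc R1 by 1 -> R1=(0,1,0) value=1
Op 5: inc R2 by 2 -> R2=(0,0,2) value=2
Op 6: inc R1 by 4 -> R1=(0,5,0) value=5
Op 7: inc R0 by 5 -> R0=(5,0,0) value=5
Op 8: inc R1 by 3 -> R1=(0,8,0) value=8
Op 9: inc R0 by 1 -> R0=(6,0,0) value=6

Answer: 0 8 0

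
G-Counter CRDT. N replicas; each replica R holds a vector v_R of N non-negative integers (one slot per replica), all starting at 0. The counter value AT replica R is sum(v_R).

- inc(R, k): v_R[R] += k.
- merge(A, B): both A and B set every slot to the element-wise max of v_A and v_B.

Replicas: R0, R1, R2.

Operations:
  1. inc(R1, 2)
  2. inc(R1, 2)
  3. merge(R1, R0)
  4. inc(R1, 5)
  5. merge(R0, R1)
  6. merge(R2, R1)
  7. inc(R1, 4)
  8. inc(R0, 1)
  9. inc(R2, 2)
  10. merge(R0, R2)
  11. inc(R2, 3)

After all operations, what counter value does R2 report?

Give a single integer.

Op 1: inc R1 by 2 -> R1=(0,2,0) value=2
Op 2: inc R1 by 2 -> R1=(0,4,0) value=4
Op 3: merge R1<->R0 -> R1=(0,4,0) R0=(0,4,0)
Op 4: inc R1 by 5 -> R1=(0,9,0) value=9
Op 5: merge R0<->R1 -> R0=(0,9,0) R1=(0,9,0)
Op 6: merge R2<->R1 -> R2=(0,9,0) R1=(0,9,0)
Op 7: inc R1 by 4 -> R1=(0,13,0) value=13
Op 8: inc R0 by 1 -> R0=(1,9,0) value=10
Op 9: inc R2 by 2 -> R2=(0,9,2) value=11
Op 10: merge R0<->R2 -> R0=(1,9,2) R2=(1,9,2)
Op 11: inc R2 by 3 -> R2=(1,9,5) value=15

Answer: 15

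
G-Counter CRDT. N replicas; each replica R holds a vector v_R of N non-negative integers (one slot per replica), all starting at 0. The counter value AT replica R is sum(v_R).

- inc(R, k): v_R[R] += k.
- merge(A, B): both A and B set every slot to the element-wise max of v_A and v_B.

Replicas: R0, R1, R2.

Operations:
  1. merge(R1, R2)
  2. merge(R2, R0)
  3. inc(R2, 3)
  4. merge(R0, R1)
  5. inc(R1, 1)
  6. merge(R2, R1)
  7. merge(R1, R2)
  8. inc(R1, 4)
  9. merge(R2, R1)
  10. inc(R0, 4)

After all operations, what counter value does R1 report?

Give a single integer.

Answer: 8

Derivation:
Op 1: merge R1<->R2 -> R1=(0,0,0) R2=(0,0,0)
Op 2: merge R2<->R0 -> R2=(0,0,0) R0=(0,0,0)
Op 3: inc R2 by 3 -> R2=(0,0,3) value=3
Op 4: merge R0<->R1 -> R0=(0,0,0) R1=(0,0,0)
Op 5: inc R1 by 1 -> R1=(0,1,0) value=1
Op 6: merge R2<->R1 -> R2=(0,1,3) R1=(0,1,3)
Op 7: merge R1<->R2 -> R1=(0,1,3) R2=(0,1,3)
Op 8: inc R1 by 4 -> R1=(0,5,3) value=8
Op 9: merge R2<->R1 -> R2=(0,5,3) R1=(0,5,3)
Op 10: inc R0 by 4 -> R0=(4,0,0) value=4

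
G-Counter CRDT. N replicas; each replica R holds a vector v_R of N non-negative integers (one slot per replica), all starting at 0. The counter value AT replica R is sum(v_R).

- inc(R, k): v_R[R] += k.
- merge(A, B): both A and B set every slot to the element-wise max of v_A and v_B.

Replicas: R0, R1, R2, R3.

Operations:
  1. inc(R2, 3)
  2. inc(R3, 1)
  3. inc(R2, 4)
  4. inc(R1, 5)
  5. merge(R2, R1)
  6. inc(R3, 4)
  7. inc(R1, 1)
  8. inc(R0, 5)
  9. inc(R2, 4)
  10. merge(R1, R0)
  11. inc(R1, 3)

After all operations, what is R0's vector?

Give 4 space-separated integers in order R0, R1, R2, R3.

Op 1: inc R2 by 3 -> R2=(0,0,3,0) value=3
Op 2: inc R3 by 1 -> R3=(0,0,0,1) value=1
Op 3: inc R2 by 4 -> R2=(0,0,7,0) value=7
Op 4: inc R1 by 5 -> R1=(0,5,0,0) value=5
Op 5: merge R2<->R1 -> R2=(0,5,7,0) R1=(0,5,7,0)
Op 6: inc R3 by 4 -> R3=(0,0,0,5) value=5
Op 7: inc R1 by 1 -> R1=(0,6,7,0) value=13
Op 8: inc R0 by 5 -> R0=(5,0,0,0) value=5
Op 9: inc R2 by 4 -> R2=(0,5,11,0) value=16
Op 10: merge R1<->R0 -> R1=(5,6,7,0) R0=(5,6,7,0)
Op 11: inc R1 by 3 -> R1=(5,9,7,0) value=21

Answer: 5 6 7 0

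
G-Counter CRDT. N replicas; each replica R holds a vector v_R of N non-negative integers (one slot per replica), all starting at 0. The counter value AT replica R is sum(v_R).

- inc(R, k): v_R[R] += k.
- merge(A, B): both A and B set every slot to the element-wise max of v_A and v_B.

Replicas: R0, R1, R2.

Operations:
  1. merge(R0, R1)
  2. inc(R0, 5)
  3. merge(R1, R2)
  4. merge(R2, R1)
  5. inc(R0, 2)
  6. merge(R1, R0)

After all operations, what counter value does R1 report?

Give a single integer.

Op 1: merge R0<->R1 -> R0=(0,0,0) R1=(0,0,0)
Op 2: inc R0 by 5 -> R0=(5,0,0) value=5
Op 3: merge R1<->R2 -> R1=(0,0,0) R2=(0,0,0)
Op 4: merge R2<->R1 -> R2=(0,0,0) R1=(0,0,0)
Op 5: inc R0 by 2 -> R0=(7,0,0) value=7
Op 6: merge R1<->R0 -> R1=(7,0,0) R0=(7,0,0)

Answer: 7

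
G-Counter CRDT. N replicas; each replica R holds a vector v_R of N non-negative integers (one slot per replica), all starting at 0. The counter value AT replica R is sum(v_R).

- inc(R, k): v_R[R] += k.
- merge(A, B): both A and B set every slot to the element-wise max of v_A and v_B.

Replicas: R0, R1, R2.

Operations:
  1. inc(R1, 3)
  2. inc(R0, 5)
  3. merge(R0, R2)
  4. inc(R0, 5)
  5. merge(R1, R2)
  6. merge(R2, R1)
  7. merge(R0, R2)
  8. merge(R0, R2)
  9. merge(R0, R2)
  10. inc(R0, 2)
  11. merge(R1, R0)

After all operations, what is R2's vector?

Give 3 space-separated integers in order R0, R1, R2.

Answer: 10 3 0

Derivation:
Op 1: inc R1 by 3 -> R1=(0,3,0) value=3
Op 2: inc R0 by 5 -> R0=(5,0,0) value=5
Op 3: merge R0<->R2 -> R0=(5,0,0) R2=(5,0,0)
Op 4: inc R0 by 5 -> R0=(10,0,0) value=10
Op 5: merge R1<->R2 -> R1=(5,3,0) R2=(5,3,0)
Op 6: merge R2<->R1 -> R2=(5,3,0) R1=(5,3,0)
Op 7: merge R0<->R2 -> R0=(10,3,0) R2=(10,3,0)
Op 8: merge R0<->R2 -> R0=(10,3,0) R2=(10,3,0)
Op 9: merge R0<->R2 -> R0=(10,3,0) R2=(10,3,0)
Op 10: inc R0 by 2 -> R0=(12,3,0) value=15
Op 11: merge R1<->R0 -> R1=(12,3,0) R0=(12,3,0)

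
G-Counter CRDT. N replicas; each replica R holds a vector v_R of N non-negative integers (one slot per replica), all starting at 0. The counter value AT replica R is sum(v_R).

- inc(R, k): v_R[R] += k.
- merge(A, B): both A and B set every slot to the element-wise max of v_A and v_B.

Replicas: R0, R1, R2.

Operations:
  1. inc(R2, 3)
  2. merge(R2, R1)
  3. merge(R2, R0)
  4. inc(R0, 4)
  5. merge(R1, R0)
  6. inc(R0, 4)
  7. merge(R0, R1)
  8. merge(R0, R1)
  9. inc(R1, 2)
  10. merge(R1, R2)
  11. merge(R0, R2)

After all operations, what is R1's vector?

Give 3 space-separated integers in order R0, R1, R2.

Op 1: inc R2 by 3 -> R2=(0,0,3) value=3
Op 2: merge R2<->R1 -> R2=(0,0,3) R1=(0,0,3)
Op 3: merge R2<->R0 -> R2=(0,0,3) R0=(0,0,3)
Op 4: inc R0 by 4 -> R0=(4,0,3) value=7
Op 5: merge R1<->R0 -> R1=(4,0,3) R0=(4,0,3)
Op 6: inc R0 by 4 -> R0=(8,0,3) value=11
Op 7: merge R0<->R1 -> R0=(8,0,3) R1=(8,0,3)
Op 8: merge R0<->R1 -> R0=(8,0,3) R1=(8,0,3)
Op 9: inc R1 by 2 -> R1=(8,2,3) value=13
Op 10: merge R1<->R2 -> R1=(8,2,3) R2=(8,2,3)
Op 11: merge R0<->R2 -> R0=(8,2,3) R2=(8,2,3)

Answer: 8 2 3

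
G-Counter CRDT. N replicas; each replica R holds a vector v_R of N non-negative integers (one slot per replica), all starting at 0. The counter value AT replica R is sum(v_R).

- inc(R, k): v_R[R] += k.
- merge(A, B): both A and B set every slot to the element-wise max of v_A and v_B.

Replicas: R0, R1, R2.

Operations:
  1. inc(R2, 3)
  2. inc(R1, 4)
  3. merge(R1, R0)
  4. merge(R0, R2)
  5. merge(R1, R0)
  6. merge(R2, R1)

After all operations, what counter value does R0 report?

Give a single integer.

Op 1: inc R2 by 3 -> R2=(0,0,3) value=3
Op 2: inc R1 by 4 -> R1=(0,4,0) value=4
Op 3: merge R1<->R0 -> R1=(0,4,0) R0=(0,4,0)
Op 4: merge R0<->R2 -> R0=(0,4,3) R2=(0,4,3)
Op 5: merge R1<->R0 -> R1=(0,4,3) R0=(0,4,3)
Op 6: merge R2<->R1 -> R2=(0,4,3) R1=(0,4,3)

Answer: 7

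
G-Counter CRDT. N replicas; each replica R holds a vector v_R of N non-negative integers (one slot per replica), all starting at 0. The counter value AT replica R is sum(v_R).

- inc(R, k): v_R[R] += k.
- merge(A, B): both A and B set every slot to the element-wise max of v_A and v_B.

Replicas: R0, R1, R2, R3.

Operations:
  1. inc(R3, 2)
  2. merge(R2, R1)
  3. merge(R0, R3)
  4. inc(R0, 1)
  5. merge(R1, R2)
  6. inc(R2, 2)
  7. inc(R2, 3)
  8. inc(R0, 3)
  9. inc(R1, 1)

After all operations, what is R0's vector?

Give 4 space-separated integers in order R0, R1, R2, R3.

Answer: 4 0 0 2

Derivation:
Op 1: inc R3 by 2 -> R3=(0,0,0,2) value=2
Op 2: merge R2<->R1 -> R2=(0,0,0,0) R1=(0,0,0,0)
Op 3: merge R0<->R3 -> R0=(0,0,0,2) R3=(0,0,0,2)
Op 4: inc R0 by 1 -> R0=(1,0,0,2) value=3
Op 5: merge R1<->R2 -> R1=(0,0,0,0) R2=(0,0,0,0)
Op 6: inc R2 by 2 -> R2=(0,0,2,0) value=2
Op 7: inc R2 by 3 -> R2=(0,0,5,0) value=5
Op 8: inc R0 by 3 -> R0=(4,0,0,2) value=6
Op 9: inc R1 by 1 -> R1=(0,1,0,0) value=1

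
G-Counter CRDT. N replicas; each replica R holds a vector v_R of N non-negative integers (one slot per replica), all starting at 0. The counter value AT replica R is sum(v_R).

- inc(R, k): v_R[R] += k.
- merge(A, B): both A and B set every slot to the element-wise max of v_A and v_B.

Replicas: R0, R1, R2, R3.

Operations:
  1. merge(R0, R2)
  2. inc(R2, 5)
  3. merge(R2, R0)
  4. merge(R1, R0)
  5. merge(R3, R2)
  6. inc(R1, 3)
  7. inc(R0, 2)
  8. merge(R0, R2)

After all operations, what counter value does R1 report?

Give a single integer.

Op 1: merge R0<->R2 -> R0=(0,0,0,0) R2=(0,0,0,0)
Op 2: inc R2 by 5 -> R2=(0,0,5,0) value=5
Op 3: merge R2<->R0 -> R2=(0,0,5,0) R0=(0,0,5,0)
Op 4: merge R1<->R0 -> R1=(0,0,5,0) R0=(0,0,5,0)
Op 5: merge R3<->R2 -> R3=(0,0,5,0) R2=(0,0,5,0)
Op 6: inc R1 by 3 -> R1=(0,3,5,0) value=8
Op 7: inc R0 by 2 -> R0=(2,0,5,0) value=7
Op 8: merge R0<->R2 -> R0=(2,0,5,0) R2=(2,0,5,0)

Answer: 8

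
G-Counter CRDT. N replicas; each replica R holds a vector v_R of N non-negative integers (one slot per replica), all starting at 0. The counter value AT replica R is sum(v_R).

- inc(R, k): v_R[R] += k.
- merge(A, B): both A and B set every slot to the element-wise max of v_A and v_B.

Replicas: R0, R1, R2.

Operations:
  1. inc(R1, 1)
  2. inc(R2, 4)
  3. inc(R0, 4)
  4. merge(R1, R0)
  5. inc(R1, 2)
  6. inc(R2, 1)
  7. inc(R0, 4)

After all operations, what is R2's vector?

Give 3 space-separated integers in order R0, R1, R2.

Op 1: inc R1 by 1 -> R1=(0,1,0) value=1
Op 2: inc R2 by 4 -> R2=(0,0,4) value=4
Op 3: inc R0 by 4 -> R0=(4,0,0) value=4
Op 4: merge R1<->R0 -> R1=(4,1,0) R0=(4,1,0)
Op 5: inc R1 by 2 -> R1=(4,3,0) value=7
Op 6: inc R2 by 1 -> R2=(0,0,5) value=5
Op 7: inc R0 by 4 -> R0=(8,1,0) value=9

Answer: 0 0 5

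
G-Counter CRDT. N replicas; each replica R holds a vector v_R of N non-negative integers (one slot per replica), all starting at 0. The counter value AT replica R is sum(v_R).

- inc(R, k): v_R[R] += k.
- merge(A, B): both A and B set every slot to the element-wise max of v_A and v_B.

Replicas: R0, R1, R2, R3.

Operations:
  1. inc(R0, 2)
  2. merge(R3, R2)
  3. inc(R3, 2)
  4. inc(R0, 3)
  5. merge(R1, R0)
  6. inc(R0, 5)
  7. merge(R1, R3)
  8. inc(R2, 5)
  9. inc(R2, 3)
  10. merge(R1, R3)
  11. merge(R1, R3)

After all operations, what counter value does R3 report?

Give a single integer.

Op 1: inc R0 by 2 -> R0=(2,0,0,0) value=2
Op 2: merge R3<->R2 -> R3=(0,0,0,0) R2=(0,0,0,0)
Op 3: inc R3 by 2 -> R3=(0,0,0,2) value=2
Op 4: inc R0 by 3 -> R0=(5,0,0,0) value=5
Op 5: merge R1<->R0 -> R1=(5,0,0,0) R0=(5,0,0,0)
Op 6: inc R0 by 5 -> R0=(10,0,0,0) value=10
Op 7: merge R1<->R3 -> R1=(5,0,0,2) R3=(5,0,0,2)
Op 8: inc R2 by 5 -> R2=(0,0,5,0) value=5
Op 9: inc R2 by 3 -> R2=(0,0,8,0) value=8
Op 10: merge R1<->R3 -> R1=(5,0,0,2) R3=(5,0,0,2)
Op 11: merge R1<->R3 -> R1=(5,0,0,2) R3=(5,0,0,2)

Answer: 7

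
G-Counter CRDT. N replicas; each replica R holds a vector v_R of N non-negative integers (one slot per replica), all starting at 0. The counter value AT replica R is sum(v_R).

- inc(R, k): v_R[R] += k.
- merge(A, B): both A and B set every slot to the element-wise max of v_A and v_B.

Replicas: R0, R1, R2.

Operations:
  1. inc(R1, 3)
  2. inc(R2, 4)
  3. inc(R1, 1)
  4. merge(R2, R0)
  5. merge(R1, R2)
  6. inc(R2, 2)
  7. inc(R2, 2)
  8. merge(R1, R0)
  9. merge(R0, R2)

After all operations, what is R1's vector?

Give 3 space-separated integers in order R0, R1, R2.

Op 1: inc R1 by 3 -> R1=(0,3,0) value=3
Op 2: inc R2 by 4 -> R2=(0,0,4) value=4
Op 3: inc R1 by 1 -> R1=(0,4,0) value=4
Op 4: merge R2<->R0 -> R2=(0,0,4) R0=(0,0,4)
Op 5: merge R1<->R2 -> R1=(0,4,4) R2=(0,4,4)
Op 6: inc R2 by 2 -> R2=(0,4,6) value=10
Op 7: inc R2 by 2 -> R2=(0,4,8) value=12
Op 8: merge R1<->R0 -> R1=(0,4,4) R0=(0,4,4)
Op 9: merge R0<->R2 -> R0=(0,4,8) R2=(0,4,8)

Answer: 0 4 4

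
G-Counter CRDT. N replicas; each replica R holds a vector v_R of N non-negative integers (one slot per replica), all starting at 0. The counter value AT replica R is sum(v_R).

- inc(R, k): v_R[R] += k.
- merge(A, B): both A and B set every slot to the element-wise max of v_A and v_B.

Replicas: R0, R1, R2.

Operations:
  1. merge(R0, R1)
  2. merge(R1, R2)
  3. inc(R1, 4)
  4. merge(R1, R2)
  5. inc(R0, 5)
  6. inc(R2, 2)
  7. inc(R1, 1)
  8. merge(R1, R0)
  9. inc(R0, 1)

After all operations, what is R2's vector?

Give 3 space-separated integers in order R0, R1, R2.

Answer: 0 4 2

Derivation:
Op 1: merge R0<->R1 -> R0=(0,0,0) R1=(0,0,0)
Op 2: merge R1<->R2 -> R1=(0,0,0) R2=(0,0,0)
Op 3: inc R1 by 4 -> R1=(0,4,0) value=4
Op 4: merge R1<->R2 -> R1=(0,4,0) R2=(0,4,0)
Op 5: inc R0 by 5 -> R0=(5,0,0) value=5
Op 6: inc R2 by 2 -> R2=(0,4,2) value=6
Op 7: inc R1 by 1 -> R1=(0,5,0) value=5
Op 8: merge R1<->R0 -> R1=(5,5,0) R0=(5,5,0)
Op 9: inc R0 by 1 -> R0=(6,5,0) value=11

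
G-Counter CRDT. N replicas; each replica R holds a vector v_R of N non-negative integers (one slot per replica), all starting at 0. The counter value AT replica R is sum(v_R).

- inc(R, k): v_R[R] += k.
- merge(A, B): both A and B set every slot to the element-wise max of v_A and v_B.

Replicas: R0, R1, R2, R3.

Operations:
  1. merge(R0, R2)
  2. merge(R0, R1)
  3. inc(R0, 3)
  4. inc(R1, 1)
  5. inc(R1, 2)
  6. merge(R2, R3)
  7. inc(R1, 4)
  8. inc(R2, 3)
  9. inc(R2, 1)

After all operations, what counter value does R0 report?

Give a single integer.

Answer: 3

Derivation:
Op 1: merge R0<->R2 -> R0=(0,0,0,0) R2=(0,0,0,0)
Op 2: merge R0<->R1 -> R0=(0,0,0,0) R1=(0,0,0,0)
Op 3: inc R0 by 3 -> R0=(3,0,0,0) value=3
Op 4: inc R1 by 1 -> R1=(0,1,0,0) value=1
Op 5: inc R1 by 2 -> R1=(0,3,0,0) value=3
Op 6: merge R2<->R3 -> R2=(0,0,0,0) R3=(0,0,0,0)
Op 7: inc R1 by 4 -> R1=(0,7,0,0) value=7
Op 8: inc R2 by 3 -> R2=(0,0,3,0) value=3
Op 9: inc R2 by 1 -> R2=(0,0,4,0) value=4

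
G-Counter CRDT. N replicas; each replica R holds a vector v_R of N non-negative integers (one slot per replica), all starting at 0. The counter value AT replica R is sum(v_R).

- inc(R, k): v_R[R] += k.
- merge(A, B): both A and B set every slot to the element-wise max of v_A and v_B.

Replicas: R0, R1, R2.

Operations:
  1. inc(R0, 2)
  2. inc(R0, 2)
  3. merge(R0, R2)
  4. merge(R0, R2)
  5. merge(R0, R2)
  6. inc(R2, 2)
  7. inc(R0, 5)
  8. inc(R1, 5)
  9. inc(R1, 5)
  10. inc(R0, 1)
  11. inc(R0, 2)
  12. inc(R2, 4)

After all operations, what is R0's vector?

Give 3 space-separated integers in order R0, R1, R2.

Answer: 12 0 0

Derivation:
Op 1: inc R0 by 2 -> R0=(2,0,0) value=2
Op 2: inc R0 by 2 -> R0=(4,0,0) value=4
Op 3: merge R0<->R2 -> R0=(4,0,0) R2=(4,0,0)
Op 4: merge R0<->R2 -> R0=(4,0,0) R2=(4,0,0)
Op 5: merge R0<->R2 -> R0=(4,0,0) R2=(4,0,0)
Op 6: inc R2 by 2 -> R2=(4,0,2) value=6
Op 7: inc R0 by 5 -> R0=(9,0,0) value=9
Op 8: inc R1 by 5 -> R1=(0,5,0) value=5
Op 9: inc R1 by 5 -> R1=(0,10,0) value=10
Op 10: inc R0 by 1 -> R0=(10,0,0) value=10
Op 11: inc R0 by 2 -> R0=(12,0,0) value=12
Op 12: inc R2 by 4 -> R2=(4,0,6) value=10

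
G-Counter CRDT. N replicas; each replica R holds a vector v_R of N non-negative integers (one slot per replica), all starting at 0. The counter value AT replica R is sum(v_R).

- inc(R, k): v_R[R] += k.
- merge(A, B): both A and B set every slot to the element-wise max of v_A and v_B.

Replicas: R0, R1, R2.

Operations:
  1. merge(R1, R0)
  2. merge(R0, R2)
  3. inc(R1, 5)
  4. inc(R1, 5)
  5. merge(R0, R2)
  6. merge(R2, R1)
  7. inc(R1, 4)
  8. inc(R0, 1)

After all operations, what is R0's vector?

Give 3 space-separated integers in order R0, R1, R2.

Answer: 1 0 0

Derivation:
Op 1: merge R1<->R0 -> R1=(0,0,0) R0=(0,0,0)
Op 2: merge R0<->R2 -> R0=(0,0,0) R2=(0,0,0)
Op 3: inc R1 by 5 -> R1=(0,5,0) value=5
Op 4: inc R1 by 5 -> R1=(0,10,0) value=10
Op 5: merge R0<->R2 -> R0=(0,0,0) R2=(0,0,0)
Op 6: merge R2<->R1 -> R2=(0,10,0) R1=(0,10,0)
Op 7: inc R1 by 4 -> R1=(0,14,0) value=14
Op 8: inc R0 by 1 -> R0=(1,0,0) value=1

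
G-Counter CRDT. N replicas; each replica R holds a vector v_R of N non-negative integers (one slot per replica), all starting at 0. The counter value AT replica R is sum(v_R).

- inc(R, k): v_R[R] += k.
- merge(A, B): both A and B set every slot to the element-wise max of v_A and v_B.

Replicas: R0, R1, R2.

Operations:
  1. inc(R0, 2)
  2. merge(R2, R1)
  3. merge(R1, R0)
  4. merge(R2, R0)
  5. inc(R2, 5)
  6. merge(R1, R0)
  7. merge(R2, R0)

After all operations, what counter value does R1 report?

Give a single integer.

Op 1: inc R0 by 2 -> R0=(2,0,0) value=2
Op 2: merge R2<->R1 -> R2=(0,0,0) R1=(0,0,0)
Op 3: merge R1<->R0 -> R1=(2,0,0) R0=(2,0,0)
Op 4: merge R2<->R0 -> R2=(2,0,0) R0=(2,0,0)
Op 5: inc R2 by 5 -> R2=(2,0,5) value=7
Op 6: merge R1<->R0 -> R1=(2,0,0) R0=(2,0,0)
Op 7: merge R2<->R0 -> R2=(2,0,5) R0=(2,0,5)

Answer: 2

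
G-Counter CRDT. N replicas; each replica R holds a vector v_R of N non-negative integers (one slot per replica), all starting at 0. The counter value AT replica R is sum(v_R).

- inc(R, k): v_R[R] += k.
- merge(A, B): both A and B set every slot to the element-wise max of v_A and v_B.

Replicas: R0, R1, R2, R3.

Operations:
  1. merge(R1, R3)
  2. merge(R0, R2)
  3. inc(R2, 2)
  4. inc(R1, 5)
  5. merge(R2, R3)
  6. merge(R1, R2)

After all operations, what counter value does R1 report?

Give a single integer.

Answer: 7

Derivation:
Op 1: merge R1<->R3 -> R1=(0,0,0,0) R3=(0,0,0,0)
Op 2: merge R0<->R2 -> R0=(0,0,0,0) R2=(0,0,0,0)
Op 3: inc R2 by 2 -> R2=(0,0,2,0) value=2
Op 4: inc R1 by 5 -> R1=(0,5,0,0) value=5
Op 5: merge R2<->R3 -> R2=(0,0,2,0) R3=(0,0,2,0)
Op 6: merge R1<->R2 -> R1=(0,5,2,0) R2=(0,5,2,0)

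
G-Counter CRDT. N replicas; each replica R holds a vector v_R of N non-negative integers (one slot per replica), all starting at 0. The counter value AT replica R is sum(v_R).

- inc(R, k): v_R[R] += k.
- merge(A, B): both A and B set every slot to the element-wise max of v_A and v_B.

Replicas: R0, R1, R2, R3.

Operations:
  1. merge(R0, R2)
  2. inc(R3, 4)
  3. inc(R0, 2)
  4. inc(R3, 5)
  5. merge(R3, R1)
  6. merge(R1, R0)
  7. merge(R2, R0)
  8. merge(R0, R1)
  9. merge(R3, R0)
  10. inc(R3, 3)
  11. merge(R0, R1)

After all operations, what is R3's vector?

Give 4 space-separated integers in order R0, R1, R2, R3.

Op 1: merge R0<->R2 -> R0=(0,0,0,0) R2=(0,0,0,0)
Op 2: inc R3 by 4 -> R3=(0,0,0,4) value=4
Op 3: inc R0 by 2 -> R0=(2,0,0,0) value=2
Op 4: inc R3 by 5 -> R3=(0,0,0,9) value=9
Op 5: merge R3<->R1 -> R3=(0,0,0,9) R1=(0,0,0,9)
Op 6: merge R1<->R0 -> R1=(2,0,0,9) R0=(2,0,0,9)
Op 7: merge R2<->R0 -> R2=(2,0,0,9) R0=(2,0,0,9)
Op 8: merge R0<->R1 -> R0=(2,0,0,9) R1=(2,0,0,9)
Op 9: merge R3<->R0 -> R3=(2,0,0,9) R0=(2,0,0,9)
Op 10: inc R3 by 3 -> R3=(2,0,0,12) value=14
Op 11: merge R0<->R1 -> R0=(2,0,0,9) R1=(2,0,0,9)

Answer: 2 0 0 12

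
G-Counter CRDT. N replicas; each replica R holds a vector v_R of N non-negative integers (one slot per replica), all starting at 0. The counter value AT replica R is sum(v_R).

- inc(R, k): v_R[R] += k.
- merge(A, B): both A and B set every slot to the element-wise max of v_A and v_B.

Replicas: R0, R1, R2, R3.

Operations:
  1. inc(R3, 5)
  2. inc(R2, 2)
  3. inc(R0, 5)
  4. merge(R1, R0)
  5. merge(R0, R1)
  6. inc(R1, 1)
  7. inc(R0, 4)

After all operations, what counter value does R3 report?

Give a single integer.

Op 1: inc R3 by 5 -> R3=(0,0,0,5) value=5
Op 2: inc R2 by 2 -> R2=(0,0,2,0) value=2
Op 3: inc R0 by 5 -> R0=(5,0,0,0) value=5
Op 4: merge R1<->R0 -> R1=(5,0,0,0) R0=(5,0,0,0)
Op 5: merge R0<->R1 -> R0=(5,0,0,0) R1=(5,0,0,0)
Op 6: inc R1 by 1 -> R1=(5,1,0,0) value=6
Op 7: inc R0 by 4 -> R0=(9,0,0,0) value=9

Answer: 5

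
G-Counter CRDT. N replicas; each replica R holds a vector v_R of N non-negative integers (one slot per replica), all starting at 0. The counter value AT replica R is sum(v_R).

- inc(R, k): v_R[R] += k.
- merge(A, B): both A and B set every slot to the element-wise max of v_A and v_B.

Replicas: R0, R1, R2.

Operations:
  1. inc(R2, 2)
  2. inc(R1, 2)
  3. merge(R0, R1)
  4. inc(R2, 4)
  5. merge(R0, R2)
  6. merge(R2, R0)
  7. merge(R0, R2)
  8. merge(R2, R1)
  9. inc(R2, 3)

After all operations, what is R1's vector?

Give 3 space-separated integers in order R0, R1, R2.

Answer: 0 2 6

Derivation:
Op 1: inc R2 by 2 -> R2=(0,0,2) value=2
Op 2: inc R1 by 2 -> R1=(0,2,0) value=2
Op 3: merge R0<->R1 -> R0=(0,2,0) R1=(0,2,0)
Op 4: inc R2 by 4 -> R2=(0,0,6) value=6
Op 5: merge R0<->R2 -> R0=(0,2,6) R2=(0,2,6)
Op 6: merge R2<->R0 -> R2=(0,2,6) R0=(0,2,6)
Op 7: merge R0<->R2 -> R0=(0,2,6) R2=(0,2,6)
Op 8: merge R2<->R1 -> R2=(0,2,6) R1=(0,2,6)
Op 9: inc R2 by 3 -> R2=(0,2,9) value=11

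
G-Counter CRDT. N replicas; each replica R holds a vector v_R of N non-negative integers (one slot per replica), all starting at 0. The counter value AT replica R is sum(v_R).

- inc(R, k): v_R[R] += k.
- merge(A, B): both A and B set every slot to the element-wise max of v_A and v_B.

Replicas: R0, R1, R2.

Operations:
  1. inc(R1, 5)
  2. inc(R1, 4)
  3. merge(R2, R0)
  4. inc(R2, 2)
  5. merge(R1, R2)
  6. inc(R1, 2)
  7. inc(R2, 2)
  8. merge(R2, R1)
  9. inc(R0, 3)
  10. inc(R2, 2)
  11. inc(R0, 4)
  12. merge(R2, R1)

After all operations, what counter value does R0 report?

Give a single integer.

Answer: 7

Derivation:
Op 1: inc R1 by 5 -> R1=(0,5,0) value=5
Op 2: inc R1 by 4 -> R1=(0,9,0) value=9
Op 3: merge R2<->R0 -> R2=(0,0,0) R0=(0,0,0)
Op 4: inc R2 by 2 -> R2=(0,0,2) value=2
Op 5: merge R1<->R2 -> R1=(0,9,2) R2=(0,9,2)
Op 6: inc R1 by 2 -> R1=(0,11,2) value=13
Op 7: inc R2 by 2 -> R2=(0,9,4) value=13
Op 8: merge R2<->R1 -> R2=(0,11,4) R1=(0,11,4)
Op 9: inc R0 by 3 -> R0=(3,0,0) value=3
Op 10: inc R2 by 2 -> R2=(0,11,6) value=17
Op 11: inc R0 by 4 -> R0=(7,0,0) value=7
Op 12: merge R2<->R1 -> R2=(0,11,6) R1=(0,11,6)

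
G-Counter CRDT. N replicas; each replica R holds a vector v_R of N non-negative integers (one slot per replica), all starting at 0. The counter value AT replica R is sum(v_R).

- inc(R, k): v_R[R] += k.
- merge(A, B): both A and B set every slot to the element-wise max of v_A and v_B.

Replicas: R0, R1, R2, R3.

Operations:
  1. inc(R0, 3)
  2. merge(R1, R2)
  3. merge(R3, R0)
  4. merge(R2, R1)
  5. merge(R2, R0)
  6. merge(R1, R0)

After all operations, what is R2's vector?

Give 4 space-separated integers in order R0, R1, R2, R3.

Op 1: inc R0 by 3 -> R0=(3,0,0,0) value=3
Op 2: merge R1<->R2 -> R1=(0,0,0,0) R2=(0,0,0,0)
Op 3: merge R3<->R0 -> R3=(3,0,0,0) R0=(3,0,0,0)
Op 4: merge R2<->R1 -> R2=(0,0,0,0) R1=(0,0,0,0)
Op 5: merge R2<->R0 -> R2=(3,0,0,0) R0=(3,0,0,0)
Op 6: merge R1<->R0 -> R1=(3,0,0,0) R0=(3,0,0,0)

Answer: 3 0 0 0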